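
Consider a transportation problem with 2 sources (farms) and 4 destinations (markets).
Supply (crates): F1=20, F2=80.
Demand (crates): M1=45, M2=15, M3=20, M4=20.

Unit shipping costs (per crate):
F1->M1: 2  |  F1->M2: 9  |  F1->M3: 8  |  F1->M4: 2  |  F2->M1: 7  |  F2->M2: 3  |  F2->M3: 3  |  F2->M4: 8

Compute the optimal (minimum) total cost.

Optimal allocation:
  F1–M4: 20 crates
  F2–M1: 45 crates
  F2–M2: 15 crates
  F2–M3: 20 crates
Total cost = 460.

460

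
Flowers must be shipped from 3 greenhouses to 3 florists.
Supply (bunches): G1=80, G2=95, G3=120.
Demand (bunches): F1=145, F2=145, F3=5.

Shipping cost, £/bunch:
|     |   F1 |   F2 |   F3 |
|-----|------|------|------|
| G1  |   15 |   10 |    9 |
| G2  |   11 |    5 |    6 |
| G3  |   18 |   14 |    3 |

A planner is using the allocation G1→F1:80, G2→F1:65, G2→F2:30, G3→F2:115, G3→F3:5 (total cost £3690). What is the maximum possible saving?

180

Current plan cost = 80·15 + 65·11 + 30·5 + 115·14 + 5·3 = £3690.
Optimal plan:
  G1->F1: 30 × £15 = £450
  G1->F2: 50 × £10 = £500
  G2->F2: 95 × £5 = £475
  G3->F1: 115 × £18 = £2070
  G3->F3: 5 × £3 = £15
Optimal cost = £3510.
Saving = 3690 − 3510 = £180.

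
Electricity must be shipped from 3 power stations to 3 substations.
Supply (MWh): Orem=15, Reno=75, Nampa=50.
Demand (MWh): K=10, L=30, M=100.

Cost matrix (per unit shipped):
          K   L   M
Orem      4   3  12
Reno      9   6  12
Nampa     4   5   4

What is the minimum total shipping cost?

1005

An optimal shipping plan:
  Orem to K: 10 × 4 = 40
  Orem to L: 5 × 3 = 15
  Reno to L: 25 × 6 = 150
  Reno to M: 50 × 12 = 600
  Nampa to M: 50 × 4 = 200
Total = 40 + 15 + 150 + 600 + 200 = 1005.
(Supply check: Orem ships 15; Reno ships 75; Nampa ships 50.)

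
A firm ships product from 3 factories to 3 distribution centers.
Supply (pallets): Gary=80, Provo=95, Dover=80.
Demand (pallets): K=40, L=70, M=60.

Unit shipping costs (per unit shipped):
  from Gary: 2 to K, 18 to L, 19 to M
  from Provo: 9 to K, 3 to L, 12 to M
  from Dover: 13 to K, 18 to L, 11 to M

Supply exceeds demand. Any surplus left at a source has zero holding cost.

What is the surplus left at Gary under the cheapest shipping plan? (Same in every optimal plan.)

40

Minimum-cost shipments:
  Gary–K: 40 × 2 = 80
  Provo–L: 70 × 3 = 210
  Dover–M: 60 × 11 = 660
Total cost = 950.
Gary ships 40 of its 80, leaving 40.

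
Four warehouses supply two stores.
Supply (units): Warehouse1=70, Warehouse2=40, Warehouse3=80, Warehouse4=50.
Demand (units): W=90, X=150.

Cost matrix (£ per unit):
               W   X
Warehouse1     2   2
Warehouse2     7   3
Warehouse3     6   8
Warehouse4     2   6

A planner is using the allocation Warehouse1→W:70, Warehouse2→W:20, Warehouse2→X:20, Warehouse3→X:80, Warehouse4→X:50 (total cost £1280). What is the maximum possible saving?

Current plan cost = 70·2 + 20·7 + 20·3 + 80·8 + 50·6 = £1280.
Optimal plan:
  Warehouse1->X: 70 × £2 = £140
  Warehouse2->X: 40 × £3 = £120
  Warehouse3->W: 40 × £6 = £240
  Warehouse3->X: 40 × £8 = £320
  Warehouse4->W: 50 × £2 = £100
Optimal cost = £920.
Saving = 1280 − 920 = £360.

360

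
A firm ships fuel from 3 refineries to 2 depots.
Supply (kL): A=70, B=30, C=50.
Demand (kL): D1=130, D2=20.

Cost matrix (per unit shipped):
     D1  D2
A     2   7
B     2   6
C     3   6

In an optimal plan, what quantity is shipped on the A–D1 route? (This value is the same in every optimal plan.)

70

The minimum-cost plan:
  A->D1: 70 × 2 = 140
  B->D1: 30 × 2 = 60
  C->D1: 30 × 3 = 90
  C->D2: 20 × 6 = 120
Total cost = 410.
So A→D1 carries 70 kL.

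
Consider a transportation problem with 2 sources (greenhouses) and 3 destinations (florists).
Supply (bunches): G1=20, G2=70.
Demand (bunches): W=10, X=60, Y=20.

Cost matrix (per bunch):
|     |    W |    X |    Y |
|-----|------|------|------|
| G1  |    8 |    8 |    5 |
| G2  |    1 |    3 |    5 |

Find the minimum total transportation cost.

A cheapest plan:
  G1–Y: 20 bunches
  G2–W: 10 bunches
  G2–X: 60 bunches
Total cost = 290.

290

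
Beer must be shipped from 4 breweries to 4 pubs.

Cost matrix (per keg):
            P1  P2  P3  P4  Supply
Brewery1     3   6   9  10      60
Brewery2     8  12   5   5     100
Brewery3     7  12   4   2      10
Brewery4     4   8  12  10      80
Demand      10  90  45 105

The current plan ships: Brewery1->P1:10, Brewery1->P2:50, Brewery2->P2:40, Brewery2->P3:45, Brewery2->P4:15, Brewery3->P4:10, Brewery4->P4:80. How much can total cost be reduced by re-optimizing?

Current plan cost = 10·3 + 50·6 + 40·12 + 45·5 + 15·5 + 10·2 + 80·10 = 1930.
Optimal plan:
  Brewery1 to P2: 60 × 6 = 360
  Brewery2 to P3: 45 × 5 = 225
  Brewery2 to P4: 55 × 5 = 275
  Brewery3 to P4: 10 × 2 = 20
  Brewery4 to P1: 10 × 4 = 40
  Brewery4 to P2: 30 × 8 = 240
  Brewery4 to P4: 40 × 10 = 400
Optimal cost = 1560.
Saving = 1930 − 1560 = 370.

370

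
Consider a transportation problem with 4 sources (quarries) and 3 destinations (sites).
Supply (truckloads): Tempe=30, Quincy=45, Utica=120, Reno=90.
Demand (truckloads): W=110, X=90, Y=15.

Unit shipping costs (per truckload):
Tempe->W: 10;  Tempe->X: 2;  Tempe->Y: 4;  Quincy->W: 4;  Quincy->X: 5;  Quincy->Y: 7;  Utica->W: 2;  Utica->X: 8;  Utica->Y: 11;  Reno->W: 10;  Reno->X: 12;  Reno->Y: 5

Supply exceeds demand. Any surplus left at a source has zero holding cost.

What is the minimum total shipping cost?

One minimum-cost allocation:
  Tempe to X: 30 × 2 = 60
  Quincy to X: 45 × 5 = 225
  Utica to W: 110 × 2 = 220
  Utica to X: 10 × 8 = 80
  Reno to X: 5 × 12 = 60
  Reno to Y: 15 × 5 = 75
Total = 60 + 225 + 220 + 80 + 60 + 75 = 720.
(Supply check: Tempe ships 30; Quincy ships 45; Utica ships 120; Reno ships 20.)

720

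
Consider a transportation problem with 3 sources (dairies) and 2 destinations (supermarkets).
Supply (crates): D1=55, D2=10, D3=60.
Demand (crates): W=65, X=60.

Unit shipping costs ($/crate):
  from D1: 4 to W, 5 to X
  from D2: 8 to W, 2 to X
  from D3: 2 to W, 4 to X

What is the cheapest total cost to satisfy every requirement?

One minimum-cost allocation:
  D1 to W: 5 × $4 = $20
  D1 to X: 50 × $5 = $250
  D2 to X: 10 × $2 = $20
  D3 to W: 60 × $2 = $120
Total = 20 + 250 + 20 + 120 = $410.

410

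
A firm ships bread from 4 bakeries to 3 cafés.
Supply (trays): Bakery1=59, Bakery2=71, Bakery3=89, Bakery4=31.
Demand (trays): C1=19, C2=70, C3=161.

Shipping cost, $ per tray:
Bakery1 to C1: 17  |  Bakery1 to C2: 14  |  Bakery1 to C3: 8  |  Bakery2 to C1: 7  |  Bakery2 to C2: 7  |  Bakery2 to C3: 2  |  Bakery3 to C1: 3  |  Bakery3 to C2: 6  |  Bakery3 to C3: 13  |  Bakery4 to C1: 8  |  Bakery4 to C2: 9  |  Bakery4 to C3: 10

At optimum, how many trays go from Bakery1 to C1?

Optimal shipments:
  Bakery1 to C3: 59 × $8 = $472
  Bakery2 to C3: 71 × $2 = $142
  Bakery3 to C1: 19 × $3 = $57
  Bakery3 to C2: 70 × $6 = $420
  Bakery4 to C3: 31 × $10 = $310
Total cost = $1401.
The route Bakery1→C1 is not used.

0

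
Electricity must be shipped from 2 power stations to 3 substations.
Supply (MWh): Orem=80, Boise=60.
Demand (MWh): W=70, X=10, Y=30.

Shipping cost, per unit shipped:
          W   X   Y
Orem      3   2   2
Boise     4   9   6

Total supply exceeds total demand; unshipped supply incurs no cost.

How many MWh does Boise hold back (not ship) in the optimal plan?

30

Minimum-cost shipments:
  Orem–W: 40 × 3 = 120
  Orem–X: 10 × 2 = 20
  Orem–Y: 30 × 2 = 60
  Boise–W: 30 × 4 = 120
Total cost = 320.
Boise ships 30 of its 60, leaving 30.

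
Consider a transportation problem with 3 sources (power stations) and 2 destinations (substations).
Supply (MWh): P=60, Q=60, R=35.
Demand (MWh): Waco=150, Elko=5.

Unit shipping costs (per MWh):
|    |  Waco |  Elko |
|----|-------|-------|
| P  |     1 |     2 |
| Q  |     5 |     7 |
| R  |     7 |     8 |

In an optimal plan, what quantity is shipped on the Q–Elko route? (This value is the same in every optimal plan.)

0

Solving gives:
  P–Waco: 55 × 1 = 55
  P–Elko: 5 × 2 = 10
  Q–Waco: 60 × 5 = 300
  R–Waco: 35 × 7 = 245
Total cost = 610.
The route Q→Elko is not used.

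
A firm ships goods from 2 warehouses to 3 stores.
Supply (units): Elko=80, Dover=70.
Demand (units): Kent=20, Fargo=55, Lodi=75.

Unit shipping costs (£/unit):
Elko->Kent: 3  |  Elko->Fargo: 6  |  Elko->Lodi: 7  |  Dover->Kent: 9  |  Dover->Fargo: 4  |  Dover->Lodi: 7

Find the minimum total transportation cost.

An optimal shipping plan:
  Elko to Kent: 20 × £3 = £60
  Elko to Lodi: 60 × £7 = £420
  Dover to Fargo: 55 × £4 = £220
  Dover to Lodi: 15 × £7 = £105
Total = 60 + 420 + 220 + 105 = £805.

805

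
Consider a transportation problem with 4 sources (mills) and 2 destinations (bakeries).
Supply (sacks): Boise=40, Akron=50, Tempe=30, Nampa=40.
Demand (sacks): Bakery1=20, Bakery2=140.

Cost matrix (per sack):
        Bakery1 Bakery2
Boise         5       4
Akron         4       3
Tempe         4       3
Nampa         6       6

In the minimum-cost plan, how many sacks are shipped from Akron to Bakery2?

Optimal shipments:
  Boise to Bakery2: 40 × 4 = 160
  Akron to Bakery2: 50 × 3 = 150
  Tempe to Bakery2: 30 × 3 = 90
  Nampa to Bakery1: 20 × 6 = 120
  Nampa to Bakery2: 20 × 6 = 120
Total cost = 640.
So Akron→Bakery2 carries 50 sacks.

50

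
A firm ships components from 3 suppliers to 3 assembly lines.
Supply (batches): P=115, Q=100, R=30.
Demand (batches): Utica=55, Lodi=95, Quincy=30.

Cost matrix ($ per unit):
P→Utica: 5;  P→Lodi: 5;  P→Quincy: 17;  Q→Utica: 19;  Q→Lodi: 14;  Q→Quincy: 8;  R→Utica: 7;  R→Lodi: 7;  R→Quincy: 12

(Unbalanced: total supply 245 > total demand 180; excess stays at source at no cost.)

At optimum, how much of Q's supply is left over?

Minimum-cost shipments:
  P→Utica: 25 × $5 = $125
  P→Lodi: 90 × $5 = $450
  Q→Lodi: 5 × $14 = $70
  Q→Quincy: 30 × $8 = $240
  R→Utica: 30 × $7 = $210
Total cost = $1095.
Q ships 35 of its 100, leaving 65.

65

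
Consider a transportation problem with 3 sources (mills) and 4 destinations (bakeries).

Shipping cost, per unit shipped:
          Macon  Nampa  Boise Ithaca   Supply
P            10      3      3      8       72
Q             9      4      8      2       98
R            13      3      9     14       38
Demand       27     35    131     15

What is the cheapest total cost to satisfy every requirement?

1069

One minimum-cost allocation:
  P→Boise: 72 × 3 = 216
  Q→Macon: 27 × 9 = 243
  Q→Boise: 56 × 8 = 448
  Q→Ithaca: 15 × 2 = 30
  R→Nampa: 35 × 3 = 105
  R→Boise: 3 × 9 = 27
Total = 216 + 243 + 448 + 30 + 105 + 27 = 1069.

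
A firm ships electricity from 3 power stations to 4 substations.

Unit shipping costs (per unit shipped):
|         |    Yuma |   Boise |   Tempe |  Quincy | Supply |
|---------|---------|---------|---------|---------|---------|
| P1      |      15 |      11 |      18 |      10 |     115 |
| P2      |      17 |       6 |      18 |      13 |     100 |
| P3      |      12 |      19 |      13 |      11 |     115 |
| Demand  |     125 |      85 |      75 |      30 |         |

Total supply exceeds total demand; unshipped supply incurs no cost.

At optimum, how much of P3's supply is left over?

An optimal plan:
  P1 to Yuma: 85 × 15 = 1275
  P1 to Quincy: 30 × 10 = 300
  P2 to Boise: 85 × 6 = 510
  P3 to Yuma: 40 × 12 = 480
  P3 to Tempe: 75 × 13 = 975
Total cost = 3540.
P3 ships 115 of its 115, leaving 0.

0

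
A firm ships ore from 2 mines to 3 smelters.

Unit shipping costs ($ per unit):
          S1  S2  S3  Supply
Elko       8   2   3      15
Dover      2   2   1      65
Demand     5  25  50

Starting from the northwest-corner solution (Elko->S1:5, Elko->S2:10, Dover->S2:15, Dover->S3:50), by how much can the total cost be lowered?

Current plan cost = 5·8 + 10·2 + 15·2 + 50·1 = $140.
Optimal plan:
  Elko->S2: 15 × $2 = $30
  Dover->S1: 5 × $2 = $10
  Dover->S2: 10 × $2 = $20
  Dover->S3: 50 × $1 = $50
Optimal cost = $110.
Saving = 140 − 110 = $30.

30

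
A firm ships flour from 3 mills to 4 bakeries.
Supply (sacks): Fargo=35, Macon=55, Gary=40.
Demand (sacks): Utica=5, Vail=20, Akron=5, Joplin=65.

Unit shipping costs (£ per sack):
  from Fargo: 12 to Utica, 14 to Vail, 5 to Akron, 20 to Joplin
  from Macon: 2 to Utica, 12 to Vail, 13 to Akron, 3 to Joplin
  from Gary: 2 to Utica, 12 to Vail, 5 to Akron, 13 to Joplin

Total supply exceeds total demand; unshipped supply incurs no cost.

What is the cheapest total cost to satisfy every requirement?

570

One minimum-cost allocation:
  Fargo–Akron: 5 × £5 = £25
  Macon–Joplin: 55 × £3 = £165
  Gary–Utica: 5 × £2 = £10
  Gary–Vail: 20 × £12 = £240
  Gary–Joplin: 10 × £13 = £130
Total = 25 + 165 + 10 + 240 + 130 = £570.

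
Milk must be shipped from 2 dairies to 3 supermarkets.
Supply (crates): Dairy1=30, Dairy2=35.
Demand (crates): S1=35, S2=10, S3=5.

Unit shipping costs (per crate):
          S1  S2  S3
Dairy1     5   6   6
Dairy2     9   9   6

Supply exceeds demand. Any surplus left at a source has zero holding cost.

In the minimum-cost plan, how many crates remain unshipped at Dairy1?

0

Minimum-cost shipments:
  Dairy1->S1: 30 × 5 = 150
  Dairy2->S1: 5 × 9 = 45
  Dairy2->S2: 10 × 9 = 90
  Dairy2->S3: 5 × 6 = 30
Total cost = 315.
Dairy1 ships 30 of its 30, leaving 0.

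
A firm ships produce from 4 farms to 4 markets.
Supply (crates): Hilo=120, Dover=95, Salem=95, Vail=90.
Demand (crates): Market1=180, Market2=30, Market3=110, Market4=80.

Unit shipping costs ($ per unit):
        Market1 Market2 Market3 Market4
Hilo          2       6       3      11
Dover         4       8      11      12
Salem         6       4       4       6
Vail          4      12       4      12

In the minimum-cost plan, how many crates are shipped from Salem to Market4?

80

Solving gives:
  Hilo->Market1: 85 × $2 = $170
  Hilo->Market2: 15 × $6 = $90
  Hilo->Market3: 20 × $3 = $60
  Dover->Market1: 95 × $4 = $380
  Salem->Market2: 15 × $4 = $60
  Salem->Market4: 80 × $6 = $480
  Vail->Market3: 90 × $4 = $360
Total cost = $1600.
So Salem→Market4 carries 80 crates.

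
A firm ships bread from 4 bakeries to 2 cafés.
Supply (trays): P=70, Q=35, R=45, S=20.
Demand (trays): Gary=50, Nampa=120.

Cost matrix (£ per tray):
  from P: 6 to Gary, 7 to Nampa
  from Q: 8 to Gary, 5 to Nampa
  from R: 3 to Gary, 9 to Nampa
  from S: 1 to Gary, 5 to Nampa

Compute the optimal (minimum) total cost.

An optimal shipping plan:
  P–Nampa: 70 × £7 = £490
  Q–Nampa: 35 × £5 = £175
  R–Gary: 45 × £3 = £135
  S–Gary: 5 × £1 = £5
  S–Nampa: 15 × £5 = £75
Total = 490 + 175 + 135 + 5 + 75 = £880.
(Supply check: P ships 70; Q ships 35; R ships 45; S ships 20.)

880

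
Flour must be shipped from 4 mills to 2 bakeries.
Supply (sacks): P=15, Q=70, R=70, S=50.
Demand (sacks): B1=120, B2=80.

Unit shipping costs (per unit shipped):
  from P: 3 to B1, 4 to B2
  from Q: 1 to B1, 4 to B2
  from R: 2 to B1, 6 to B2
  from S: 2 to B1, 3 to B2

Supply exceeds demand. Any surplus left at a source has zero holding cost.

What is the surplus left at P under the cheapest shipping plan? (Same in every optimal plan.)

An optimal plan:
  P–B2: 15 × 4 = 60
  Q–B1: 55 × 1 = 55
  Q–B2: 15 × 4 = 60
  R–B1: 65 × 2 = 130
  S–B2: 50 × 3 = 150
Total cost = 455.
P ships 15 of its 15, leaving 0.

0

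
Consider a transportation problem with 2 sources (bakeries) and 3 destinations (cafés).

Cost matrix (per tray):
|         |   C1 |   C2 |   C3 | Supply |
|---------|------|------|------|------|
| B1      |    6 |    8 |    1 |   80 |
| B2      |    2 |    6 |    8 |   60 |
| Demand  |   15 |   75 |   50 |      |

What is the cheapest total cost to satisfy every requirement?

Optimal allocation:
  B1–C2: 30 × 8 = 240
  B1–C3: 50 × 1 = 50
  B2–C1: 15 × 2 = 30
  B2–C2: 45 × 6 = 270
Total = 240 + 50 + 30 + 270 = 590.

590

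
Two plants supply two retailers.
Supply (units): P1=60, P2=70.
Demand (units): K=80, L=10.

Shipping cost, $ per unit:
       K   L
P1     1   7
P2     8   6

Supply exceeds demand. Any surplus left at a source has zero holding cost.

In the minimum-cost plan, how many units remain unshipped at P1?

Minimum-cost shipments:
  P1→K: 60 × $1 = $60
  P2→K: 20 × $8 = $160
  P2→L: 10 × $6 = $60
Total cost = $280.
P1 ships 60 of its 60, leaving 0.

0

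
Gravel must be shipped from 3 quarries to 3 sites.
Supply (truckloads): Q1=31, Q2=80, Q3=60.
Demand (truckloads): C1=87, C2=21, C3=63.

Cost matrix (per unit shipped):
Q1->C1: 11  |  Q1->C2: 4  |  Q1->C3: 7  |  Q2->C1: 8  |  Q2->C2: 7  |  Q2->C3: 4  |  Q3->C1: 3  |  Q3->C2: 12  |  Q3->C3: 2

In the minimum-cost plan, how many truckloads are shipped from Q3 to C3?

0

The minimum-cost plan:
  Q1->C2: 21 × 4 = 84
  Q1->C3: 10 × 7 = 70
  Q2->C1: 27 × 8 = 216
  Q2->C3: 53 × 4 = 212
  Q3->C1: 60 × 3 = 180
Total cost = 762.
The route Q3→C3 is not used.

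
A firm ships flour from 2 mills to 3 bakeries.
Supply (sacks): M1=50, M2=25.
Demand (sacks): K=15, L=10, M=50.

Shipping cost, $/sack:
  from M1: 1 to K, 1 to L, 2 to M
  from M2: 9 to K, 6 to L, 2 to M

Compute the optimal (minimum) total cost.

One minimum-cost allocation:
  M1–K: 15 × $1 = $15
  M1–L: 10 × $1 = $10
  M1–M: 25 × $2 = $50
  M2–M: 25 × $2 = $50
Total = 15 + 10 + 50 + 50 = $125.

125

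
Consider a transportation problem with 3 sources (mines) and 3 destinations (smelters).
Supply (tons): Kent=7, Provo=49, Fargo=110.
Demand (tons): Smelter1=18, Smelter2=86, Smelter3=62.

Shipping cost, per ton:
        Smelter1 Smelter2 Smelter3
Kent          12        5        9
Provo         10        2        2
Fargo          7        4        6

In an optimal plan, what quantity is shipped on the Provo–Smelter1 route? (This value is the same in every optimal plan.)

0

Optimal shipments:
  Kent–Smelter2: 7 tons
  Provo–Smelter3: 49 tons
  Fargo–Smelter1: 18 tons
  Fargo–Smelter2: 79 tons
  Fargo–Smelter3: 13 tons
Total cost = 653.
The route Provo→Smelter1 is not used.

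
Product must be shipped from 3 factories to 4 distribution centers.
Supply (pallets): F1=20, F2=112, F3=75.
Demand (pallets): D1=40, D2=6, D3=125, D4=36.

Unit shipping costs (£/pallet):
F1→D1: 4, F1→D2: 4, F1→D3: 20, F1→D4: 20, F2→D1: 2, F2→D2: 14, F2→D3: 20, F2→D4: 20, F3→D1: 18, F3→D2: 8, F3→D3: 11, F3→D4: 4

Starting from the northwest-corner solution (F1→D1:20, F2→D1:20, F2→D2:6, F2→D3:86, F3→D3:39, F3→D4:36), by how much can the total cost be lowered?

Current plan cost = 20·4 + 20·2 + 6·14 + 86·20 + 39·11 + 36·4 = £2497.
Optimal plan:
  F1–D2: 6 pallets
  F1–D3: 14 pallets
  F2–D1: 40 pallets
  F2–D3: 72 pallets
  F3–D3: 39 pallets
  F3–D4: 36 pallets
Optimal cost = £2397.
Saving = 2497 − 2397 = £100.

100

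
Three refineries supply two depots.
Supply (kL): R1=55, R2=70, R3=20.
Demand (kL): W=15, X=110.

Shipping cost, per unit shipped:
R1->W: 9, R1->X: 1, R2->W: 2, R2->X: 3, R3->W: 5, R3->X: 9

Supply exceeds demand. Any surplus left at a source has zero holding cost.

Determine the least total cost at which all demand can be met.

250

A cheapest plan:
  R1->X: 55 × 1 = 55
  R2->W: 15 × 2 = 30
  R2->X: 55 × 3 = 165
Total = 55 + 30 + 165 = 250.
(Supply check: R1 ships 55; R2 ships 70; R3 ships 0.)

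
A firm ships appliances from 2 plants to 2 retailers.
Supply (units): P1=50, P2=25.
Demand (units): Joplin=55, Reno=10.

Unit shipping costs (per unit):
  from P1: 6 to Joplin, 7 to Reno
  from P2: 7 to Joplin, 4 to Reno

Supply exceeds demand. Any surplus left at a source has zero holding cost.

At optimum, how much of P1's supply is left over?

0

An optimal plan:
  P1–Joplin: 50 × 6 = 300
  P2–Joplin: 5 × 7 = 35
  P2–Reno: 10 × 4 = 40
Total cost = 375.
P1 ships 50 of its 50, leaving 0.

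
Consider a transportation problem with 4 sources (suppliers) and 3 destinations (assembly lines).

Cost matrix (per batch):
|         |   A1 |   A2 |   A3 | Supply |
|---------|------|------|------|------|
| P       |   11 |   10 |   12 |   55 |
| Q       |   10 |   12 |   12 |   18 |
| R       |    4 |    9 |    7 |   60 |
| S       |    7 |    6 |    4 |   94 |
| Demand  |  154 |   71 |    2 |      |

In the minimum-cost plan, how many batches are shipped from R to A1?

Optimal shipments:
  P to A2: 55 × 10 = 550
  Q to A1: 18 × 10 = 180
  R to A1: 60 × 4 = 240
  S to A1: 76 × 7 = 532
  S to A2: 16 × 6 = 96
  S to A3: 2 × 4 = 8
Total cost = 1606.
So R→A1 carries 60 batches.

60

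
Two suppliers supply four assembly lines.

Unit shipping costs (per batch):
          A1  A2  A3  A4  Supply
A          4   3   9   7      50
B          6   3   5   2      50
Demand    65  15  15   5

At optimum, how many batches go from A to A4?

0

The minimum-cost plan:
  A to A1: 50 × 4 = 200
  B to A1: 15 × 6 = 90
  B to A2: 15 × 3 = 45
  B to A3: 15 × 5 = 75
  B to A4: 5 × 2 = 10
Total cost = 420.
The route A→A4 is not used.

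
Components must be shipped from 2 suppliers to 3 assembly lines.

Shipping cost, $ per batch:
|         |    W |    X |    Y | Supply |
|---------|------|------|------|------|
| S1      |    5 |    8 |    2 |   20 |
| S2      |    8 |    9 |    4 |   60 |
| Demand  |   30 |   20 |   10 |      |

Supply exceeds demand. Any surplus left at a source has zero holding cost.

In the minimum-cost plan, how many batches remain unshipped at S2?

20

An optimal plan:
  S1->W: 20 × $5 = $100
  S2->W: 10 × $8 = $80
  S2->X: 20 × $9 = $180
  S2->Y: 10 × $4 = $40
Total cost = $400.
S2 ships 40 of its 60, leaving 20.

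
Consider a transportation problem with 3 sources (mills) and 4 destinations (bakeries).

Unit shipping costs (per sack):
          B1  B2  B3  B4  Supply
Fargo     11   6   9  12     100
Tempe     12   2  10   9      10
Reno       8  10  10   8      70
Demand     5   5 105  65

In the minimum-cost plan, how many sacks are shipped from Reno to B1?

5

Solving gives:
  Fargo→B3: 100 × 9 = 900
  Tempe→B2: 5 × 2 = 10
  Tempe→B3: 5 × 10 = 50
  Reno→B1: 5 × 8 = 40
  Reno→B4: 65 × 8 = 520
Total cost = 1520.
So Reno→B1 carries 5 sacks.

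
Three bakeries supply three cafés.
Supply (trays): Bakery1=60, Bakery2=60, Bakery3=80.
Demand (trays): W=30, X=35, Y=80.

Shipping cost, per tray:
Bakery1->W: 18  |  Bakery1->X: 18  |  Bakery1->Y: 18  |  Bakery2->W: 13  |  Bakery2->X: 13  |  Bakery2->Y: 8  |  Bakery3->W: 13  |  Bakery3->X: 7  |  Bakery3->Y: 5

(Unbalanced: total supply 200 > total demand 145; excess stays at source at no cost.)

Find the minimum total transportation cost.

1165

An optimal shipping plan:
  Bakery1 to W: 5 × 18 = 90
  Bakery2 to W: 25 × 13 = 325
  Bakery2 to Y: 35 × 8 = 280
  Bakery3 to X: 35 × 7 = 245
  Bakery3 to Y: 45 × 5 = 225
Total = 90 + 325 + 280 + 245 + 225 = 1165.
(Supply check: Bakery1 ships 5; Bakery2 ships 60; Bakery3 ships 80.)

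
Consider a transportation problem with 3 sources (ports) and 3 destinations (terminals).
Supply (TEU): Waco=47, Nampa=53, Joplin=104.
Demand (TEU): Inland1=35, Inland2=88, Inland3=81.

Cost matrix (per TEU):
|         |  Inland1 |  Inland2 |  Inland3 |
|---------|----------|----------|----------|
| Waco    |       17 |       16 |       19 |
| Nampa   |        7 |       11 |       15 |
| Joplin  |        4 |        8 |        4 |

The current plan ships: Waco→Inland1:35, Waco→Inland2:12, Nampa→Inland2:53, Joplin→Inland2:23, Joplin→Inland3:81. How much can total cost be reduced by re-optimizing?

Current plan cost = 35·17 + 12·16 + 53·11 + 23·8 + 81·4 = 1878.
Optimal plan:
  Waco to Inland2: 47 × 16 = 752
  Nampa to Inland1: 35 × 7 = 245
  Nampa to Inland2: 18 × 11 = 198
  Joplin to Inland2: 23 × 8 = 184
  Joplin to Inland3: 81 × 4 = 324
Optimal cost = 1703.
Saving = 1878 − 1703 = 175.

175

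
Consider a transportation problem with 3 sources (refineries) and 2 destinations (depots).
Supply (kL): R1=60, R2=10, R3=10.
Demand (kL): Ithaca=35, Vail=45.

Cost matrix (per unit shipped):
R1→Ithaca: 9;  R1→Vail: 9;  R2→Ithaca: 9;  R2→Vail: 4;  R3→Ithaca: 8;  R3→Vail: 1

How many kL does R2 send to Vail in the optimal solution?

10

Solving gives:
  R1→Ithaca: 35 × 9 = 315
  R1→Vail: 25 × 9 = 225
  R2→Vail: 10 × 4 = 40
  R3→Vail: 10 × 1 = 10
Total cost = 590.
So R2→Vail carries 10 kL.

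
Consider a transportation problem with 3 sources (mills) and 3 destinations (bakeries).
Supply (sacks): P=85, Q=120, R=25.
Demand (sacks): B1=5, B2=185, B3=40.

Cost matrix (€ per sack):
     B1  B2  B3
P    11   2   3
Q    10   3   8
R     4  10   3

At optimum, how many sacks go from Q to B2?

Solving gives:
  P→B2: 65 × €2 = €130
  P→B3: 20 × €3 = €60
  Q→B2: 120 × €3 = €360
  R→B1: 5 × €4 = €20
  R→B3: 20 × €3 = €60
Total cost = €630.
So Q→B2 carries 120 sacks.

120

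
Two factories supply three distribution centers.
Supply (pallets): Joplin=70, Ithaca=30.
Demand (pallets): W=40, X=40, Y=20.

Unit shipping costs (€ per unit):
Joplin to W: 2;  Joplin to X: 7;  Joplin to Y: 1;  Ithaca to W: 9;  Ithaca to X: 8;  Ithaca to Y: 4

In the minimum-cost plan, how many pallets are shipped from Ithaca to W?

0

The minimum-cost plan:
  Joplin→W: 40 × €2 = €80
  Joplin→X: 10 × €7 = €70
  Joplin→Y: 20 × €1 = €20
  Ithaca→X: 30 × €8 = €240
Total cost = €410.
The route Ithaca→W is not used.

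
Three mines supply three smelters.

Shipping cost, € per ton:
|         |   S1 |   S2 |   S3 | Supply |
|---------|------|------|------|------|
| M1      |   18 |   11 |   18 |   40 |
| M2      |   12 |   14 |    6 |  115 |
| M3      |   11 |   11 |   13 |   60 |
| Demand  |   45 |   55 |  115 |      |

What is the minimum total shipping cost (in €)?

A cheapest plan:
  M1–S2: 40 × €11 = €440
  M2–S3: 115 × €6 = €690
  M3–S1: 45 × €11 = €495
  M3–S2: 15 × €11 = €165
Total = 440 + 690 + 495 + 165 = €1790.

1790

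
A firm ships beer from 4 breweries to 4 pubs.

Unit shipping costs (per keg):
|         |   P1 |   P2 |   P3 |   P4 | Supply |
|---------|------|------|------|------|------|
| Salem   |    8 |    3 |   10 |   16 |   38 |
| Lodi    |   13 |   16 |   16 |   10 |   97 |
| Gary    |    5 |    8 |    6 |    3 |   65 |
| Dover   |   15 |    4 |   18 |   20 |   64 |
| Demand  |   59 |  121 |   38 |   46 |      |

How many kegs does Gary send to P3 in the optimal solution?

Optimal shipments:
  Salem to P2: 38 × 3 = 114
  Lodi to P1: 51 × 13 = 663
  Lodi to P4: 46 × 10 = 460
  Gary to P1: 8 × 5 = 40
  Gary to P2: 19 × 8 = 152
  Gary to P3: 38 × 6 = 228
  Dover to P2: 64 × 4 = 256
Total cost = 1913.
So Gary→P3 carries 38 kegs.

38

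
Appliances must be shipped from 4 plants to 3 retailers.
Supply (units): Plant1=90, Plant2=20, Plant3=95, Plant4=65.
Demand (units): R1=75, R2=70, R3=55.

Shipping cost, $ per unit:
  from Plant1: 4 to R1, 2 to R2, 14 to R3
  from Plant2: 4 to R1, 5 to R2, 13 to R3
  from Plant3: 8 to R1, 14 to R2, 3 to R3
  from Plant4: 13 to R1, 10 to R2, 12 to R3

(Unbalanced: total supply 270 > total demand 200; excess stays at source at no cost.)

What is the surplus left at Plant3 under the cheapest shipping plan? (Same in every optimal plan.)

Minimum-cost shipments:
  Plant1->R1: 20 × $4 = $80
  Plant1->R2: 70 × $2 = $140
  Plant2->R1: 20 × $4 = $80
  Plant3->R1: 35 × $8 = $280
  Plant3->R3: 55 × $3 = $165
Total cost = $745.
Plant3 ships 90 of its 95, leaving 5.

5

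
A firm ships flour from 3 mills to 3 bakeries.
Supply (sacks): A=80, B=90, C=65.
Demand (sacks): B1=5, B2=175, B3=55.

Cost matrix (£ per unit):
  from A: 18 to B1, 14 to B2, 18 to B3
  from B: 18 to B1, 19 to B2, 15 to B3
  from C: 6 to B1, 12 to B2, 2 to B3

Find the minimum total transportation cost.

3030

A cheapest plan:
  A to B2: 80 sacks
  B to B2: 90 sacks
  C to B1: 5 sacks
  C to B2: 5 sacks
  C to B3: 55 sacks
Total cost = £3030.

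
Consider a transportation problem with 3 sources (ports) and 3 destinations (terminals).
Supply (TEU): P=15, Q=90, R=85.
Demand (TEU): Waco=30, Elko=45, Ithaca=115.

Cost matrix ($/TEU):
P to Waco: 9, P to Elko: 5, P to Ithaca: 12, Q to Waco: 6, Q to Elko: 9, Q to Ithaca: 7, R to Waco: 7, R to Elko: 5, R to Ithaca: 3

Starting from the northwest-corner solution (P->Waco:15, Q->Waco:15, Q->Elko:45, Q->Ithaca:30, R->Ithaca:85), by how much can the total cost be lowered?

Current plan cost = 15·9 + 15·6 + 45·9 + 30·7 + 85·3 = $1095.
Optimal plan:
  P->Elko: 15 TEU
  Q->Waco: 30 TEU
  Q->Ithaca: 60 TEU
  R->Elko: 30 TEU
  R->Ithaca: 55 TEU
Optimal cost = $990.
Saving = 1095 − 990 = $105.

105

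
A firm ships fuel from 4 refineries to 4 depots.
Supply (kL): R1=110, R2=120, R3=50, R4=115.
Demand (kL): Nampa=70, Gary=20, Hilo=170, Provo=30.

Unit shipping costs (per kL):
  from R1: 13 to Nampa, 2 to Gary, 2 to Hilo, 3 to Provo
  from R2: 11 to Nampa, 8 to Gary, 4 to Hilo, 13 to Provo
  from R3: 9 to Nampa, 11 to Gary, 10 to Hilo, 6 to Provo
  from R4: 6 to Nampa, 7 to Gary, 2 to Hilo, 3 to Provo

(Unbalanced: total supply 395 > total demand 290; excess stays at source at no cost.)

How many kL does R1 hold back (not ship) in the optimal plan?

An optimal plan:
  R1–Gary: 20 × 2 = 40
  R1–Hilo: 60 × 2 = 120
  R1–Provo: 30 × 3 = 90
  R2–Hilo: 65 × 4 = 260
  R4–Nampa: 70 × 6 = 420
  R4–Hilo: 45 × 2 = 90
Total cost = 1020.
R1 ships 110 of its 110, leaving 0.

0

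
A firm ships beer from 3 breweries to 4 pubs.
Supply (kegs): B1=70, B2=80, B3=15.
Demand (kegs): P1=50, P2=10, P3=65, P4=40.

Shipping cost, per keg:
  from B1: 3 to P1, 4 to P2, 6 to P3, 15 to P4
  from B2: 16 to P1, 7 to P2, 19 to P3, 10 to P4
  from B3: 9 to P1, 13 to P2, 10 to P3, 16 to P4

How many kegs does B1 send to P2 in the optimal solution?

0

Solving gives:
  B1 to P1: 20 × 3 = 60
  B1 to P3: 50 × 6 = 300
  B2 to P1: 30 × 16 = 480
  B2 to P2: 10 × 7 = 70
  B2 to P4: 40 × 10 = 400
  B3 to P3: 15 × 10 = 150
Total cost = 1460.
The route B1→P2 is not used.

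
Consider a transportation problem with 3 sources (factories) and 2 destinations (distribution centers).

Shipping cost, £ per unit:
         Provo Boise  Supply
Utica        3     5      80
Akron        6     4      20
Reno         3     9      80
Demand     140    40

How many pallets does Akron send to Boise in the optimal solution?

20

Optimal shipments:
  Utica to Provo: 60 pallets
  Utica to Boise: 20 pallets
  Akron to Boise: 20 pallets
  Reno to Provo: 80 pallets
Total cost = £600.
So Akron→Boise carries 20 pallets.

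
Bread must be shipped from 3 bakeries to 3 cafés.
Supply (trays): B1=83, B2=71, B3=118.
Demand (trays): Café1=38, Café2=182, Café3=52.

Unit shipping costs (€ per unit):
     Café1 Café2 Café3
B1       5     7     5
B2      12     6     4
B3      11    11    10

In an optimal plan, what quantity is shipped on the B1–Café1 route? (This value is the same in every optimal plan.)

38

Solving gives:
  B1–Café1: 38 trays
  B1–Café2: 45 trays
  B2–Café2: 19 trays
  B2–Café3: 52 trays
  B3–Café2: 118 trays
Total cost = €2125.
So B1→Café1 carries 38 trays.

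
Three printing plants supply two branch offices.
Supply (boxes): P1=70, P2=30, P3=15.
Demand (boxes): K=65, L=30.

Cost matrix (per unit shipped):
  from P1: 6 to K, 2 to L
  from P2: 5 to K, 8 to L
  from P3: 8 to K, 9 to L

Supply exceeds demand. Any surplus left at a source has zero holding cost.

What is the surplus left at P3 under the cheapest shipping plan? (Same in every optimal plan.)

15

An optimal plan:
  P1→K: 35 × 6 = 210
  P1→L: 30 × 2 = 60
  P2→K: 30 × 5 = 150
Total cost = 420.
P3 ships 0 of its 15, leaving 15.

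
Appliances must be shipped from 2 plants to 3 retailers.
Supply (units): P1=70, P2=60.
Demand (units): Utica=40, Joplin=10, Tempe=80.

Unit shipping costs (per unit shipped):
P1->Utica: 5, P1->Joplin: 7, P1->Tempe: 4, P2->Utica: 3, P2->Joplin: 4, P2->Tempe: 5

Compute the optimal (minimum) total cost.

490

A cheapest plan:
  P1 to Tempe: 70 × 4 = 280
  P2 to Utica: 40 × 3 = 120
  P2 to Joplin: 10 × 4 = 40
  P2 to Tempe: 10 × 5 = 50
Total = 280 + 120 + 40 + 50 = 490.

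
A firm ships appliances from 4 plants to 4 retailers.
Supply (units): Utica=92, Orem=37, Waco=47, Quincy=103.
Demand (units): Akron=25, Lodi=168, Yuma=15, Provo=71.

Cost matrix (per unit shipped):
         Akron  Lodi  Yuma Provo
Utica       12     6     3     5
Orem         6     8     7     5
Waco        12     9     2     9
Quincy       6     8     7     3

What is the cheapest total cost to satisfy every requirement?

Optimal allocation:
  Utica to Lodi: 92 × 6 = 552
  Orem to Akron: 25 × 6 = 150
  Orem to Lodi: 12 × 8 = 96
  Waco to Lodi: 32 × 9 = 288
  Waco to Yuma: 15 × 2 = 30
  Quincy to Lodi: 32 × 8 = 256
  Quincy to Provo: 71 × 3 = 213
Total = 552 + 150 + 96 + 288 + 30 + 256 + 213 = 1585.

1585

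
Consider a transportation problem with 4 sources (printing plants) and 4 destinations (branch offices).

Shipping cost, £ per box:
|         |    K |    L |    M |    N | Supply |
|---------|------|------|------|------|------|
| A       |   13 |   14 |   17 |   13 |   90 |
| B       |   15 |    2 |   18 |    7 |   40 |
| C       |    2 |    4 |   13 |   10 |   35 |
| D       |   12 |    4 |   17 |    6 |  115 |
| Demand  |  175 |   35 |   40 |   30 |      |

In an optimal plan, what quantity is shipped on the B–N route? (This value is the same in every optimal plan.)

5

The minimum-cost plan:
  A to K: 50 × £13 = £650
  A to M: 40 × £17 = £680
  B to L: 35 × £2 = £70
  B to N: 5 × £7 = £35
  C to K: 35 × £2 = £70
  D to K: 90 × £12 = £1080
  D to N: 25 × £6 = £150
Total cost = £2735.
So B→N carries 5 boxes.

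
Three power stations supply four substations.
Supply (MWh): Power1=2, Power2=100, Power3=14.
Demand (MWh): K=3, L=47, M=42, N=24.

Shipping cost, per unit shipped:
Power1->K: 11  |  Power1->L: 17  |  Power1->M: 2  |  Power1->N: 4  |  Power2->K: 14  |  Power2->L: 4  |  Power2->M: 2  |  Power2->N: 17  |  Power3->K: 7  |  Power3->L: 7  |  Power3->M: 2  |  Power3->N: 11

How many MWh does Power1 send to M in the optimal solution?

0

Solving gives:
  Power1->N: 2 × 4 = 8
  Power2->L: 47 × 4 = 188
  Power2->M: 42 × 2 = 84
  Power2->N: 11 × 17 = 187
  Power3->K: 3 × 7 = 21
  Power3->N: 11 × 11 = 121
Total cost = 609.
The route Power1→M is not used.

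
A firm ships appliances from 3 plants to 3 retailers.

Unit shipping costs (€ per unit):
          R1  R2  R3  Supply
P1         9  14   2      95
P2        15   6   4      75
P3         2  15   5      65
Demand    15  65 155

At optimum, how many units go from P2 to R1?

0

Solving gives:
  P1 to R3: 95 × €2 = €190
  P2 to R2: 65 × €6 = €390
  P2 to R3: 10 × €4 = €40
  P3 to R1: 15 × €2 = €30
  P3 to R3: 50 × €5 = €250
Total cost = €900.
The route P2→R1 is not used.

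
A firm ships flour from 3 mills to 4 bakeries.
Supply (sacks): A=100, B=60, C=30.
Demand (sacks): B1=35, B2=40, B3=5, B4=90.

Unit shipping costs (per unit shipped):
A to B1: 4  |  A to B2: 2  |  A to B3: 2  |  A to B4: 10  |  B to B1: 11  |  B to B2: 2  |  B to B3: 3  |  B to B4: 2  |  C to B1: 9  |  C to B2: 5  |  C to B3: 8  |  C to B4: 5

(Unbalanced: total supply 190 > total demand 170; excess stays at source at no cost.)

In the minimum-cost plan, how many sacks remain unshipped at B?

An optimal plan:
  A to B1: 35 × 4 = 140
  A to B2: 40 × 2 = 80
  A to B3: 5 × 2 = 10
  B to B4: 60 × 2 = 120
  C to B4: 30 × 5 = 150
Total cost = 500.
B ships 60 of its 60, leaving 0.

0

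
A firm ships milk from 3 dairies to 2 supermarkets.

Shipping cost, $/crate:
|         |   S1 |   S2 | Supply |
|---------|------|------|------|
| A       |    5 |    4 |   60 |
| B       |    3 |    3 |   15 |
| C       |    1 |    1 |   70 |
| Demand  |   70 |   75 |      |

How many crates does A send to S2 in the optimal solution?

The minimum-cost plan:
  A to S2: 60 crates
  B to S1: 15 crates
  C to S1: 55 crates
  C to S2: 15 crates
Total cost = $355.
So A→S2 carries 60 crates.

60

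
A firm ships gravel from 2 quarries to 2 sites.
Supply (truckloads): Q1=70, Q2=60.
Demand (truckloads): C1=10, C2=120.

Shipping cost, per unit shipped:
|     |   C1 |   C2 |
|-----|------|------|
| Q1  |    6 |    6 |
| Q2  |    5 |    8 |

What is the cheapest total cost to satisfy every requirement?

870

A cheapest plan:
  Q1–C2: 70 × 6 = 420
  Q2–C1: 10 × 5 = 50
  Q2–C2: 50 × 8 = 400
Total = 420 + 50 + 400 = 870.
(Supply check: Q1 ships 70; Q2 ships 60.)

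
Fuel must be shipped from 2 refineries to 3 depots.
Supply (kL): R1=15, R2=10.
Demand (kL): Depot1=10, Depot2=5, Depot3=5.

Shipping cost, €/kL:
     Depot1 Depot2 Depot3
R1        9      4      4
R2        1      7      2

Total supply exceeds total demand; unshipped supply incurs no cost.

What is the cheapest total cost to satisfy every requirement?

Optimal allocation:
  R1 to Depot2: 5 kL
  R1 to Depot3: 5 kL
  R2 to Depot1: 10 kL
Total cost = €50.

50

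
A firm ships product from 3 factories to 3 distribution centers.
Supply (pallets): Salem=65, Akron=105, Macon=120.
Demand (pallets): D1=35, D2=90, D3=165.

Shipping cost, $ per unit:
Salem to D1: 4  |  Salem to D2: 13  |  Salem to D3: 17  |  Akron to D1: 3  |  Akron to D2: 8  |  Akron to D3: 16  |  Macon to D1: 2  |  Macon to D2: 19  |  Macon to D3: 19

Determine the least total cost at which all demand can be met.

3750

Optimal allocation:
  Salem->D3: 65 × $17 = $1105
  Akron->D2: 90 × $8 = $720
  Akron->D3: 15 × $16 = $240
  Macon->D1: 35 × $2 = $70
  Macon->D3: 85 × $19 = $1615
Total = 1105 + 720 + 240 + 70 + 1615 = $3750.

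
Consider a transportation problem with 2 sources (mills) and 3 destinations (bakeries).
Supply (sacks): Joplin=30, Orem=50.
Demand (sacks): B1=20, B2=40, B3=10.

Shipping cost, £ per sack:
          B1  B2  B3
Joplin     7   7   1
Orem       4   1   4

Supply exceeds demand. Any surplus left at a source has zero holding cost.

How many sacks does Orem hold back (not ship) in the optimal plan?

Minimum-cost shipments:
  Joplin->B1: 10 sacks
  Joplin->B3: 10 sacks
  Orem->B1: 10 sacks
  Orem->B2: 40 sacks
Total cost = £160.
Orem ships 50 of its 50, leaving 0.

0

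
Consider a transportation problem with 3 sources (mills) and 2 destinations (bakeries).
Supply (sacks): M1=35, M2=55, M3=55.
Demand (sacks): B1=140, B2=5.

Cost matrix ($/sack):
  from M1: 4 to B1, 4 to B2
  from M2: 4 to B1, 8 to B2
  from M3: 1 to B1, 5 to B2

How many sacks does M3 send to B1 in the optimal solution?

Solving gives:
  M1->B1: 30 sacks
  M1->B2: 5 sacks
  M2->B1: 55 sacks
  M3->B1: 55 sacks
Total cost = $415.
So M3→B1 carries 55 sacks.

55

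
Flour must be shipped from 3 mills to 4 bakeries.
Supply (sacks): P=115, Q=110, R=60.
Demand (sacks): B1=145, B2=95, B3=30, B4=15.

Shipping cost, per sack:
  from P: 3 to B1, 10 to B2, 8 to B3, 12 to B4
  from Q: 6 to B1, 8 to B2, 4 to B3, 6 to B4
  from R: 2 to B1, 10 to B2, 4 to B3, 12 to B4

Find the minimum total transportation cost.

1375

A cheapest plan:
  P->B1: 115 × 3 = 345
  Q->B2: 95 × 8 = 760
  Q->B4: 15 × 6 = 90
  R->B1: 30 × 2 = 60
  R->B3: 30 × 4 = 120
Total = 345 + 760 + 90 + 60 + 120 = 1375.
(Supply check: P ships 115; Q ships 110; R ships 60.)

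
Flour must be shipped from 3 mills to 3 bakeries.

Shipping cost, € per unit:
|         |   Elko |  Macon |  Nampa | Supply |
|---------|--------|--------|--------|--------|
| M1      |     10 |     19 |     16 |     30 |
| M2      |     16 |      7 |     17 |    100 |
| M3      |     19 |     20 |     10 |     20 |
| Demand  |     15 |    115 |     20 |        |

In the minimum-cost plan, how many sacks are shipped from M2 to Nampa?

Optimal shipments:
  M1 to Elko: 15 × €10 = €150
  M1 to Macon: 15 × €19 = €285
  M2 to Macon: 100 × €7 = €700
  M3 to Nampa: 20 × €10 = €200
Total cost = €1335.
The route M2→Nampa is not used.

0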